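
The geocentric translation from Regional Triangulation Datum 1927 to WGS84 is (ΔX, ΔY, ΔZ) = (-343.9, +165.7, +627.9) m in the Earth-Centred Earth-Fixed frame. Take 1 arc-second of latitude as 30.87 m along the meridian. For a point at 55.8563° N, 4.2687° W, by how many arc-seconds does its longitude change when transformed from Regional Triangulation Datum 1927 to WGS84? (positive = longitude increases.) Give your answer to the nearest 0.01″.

Δλ = 8.06″

sin φ = 0.827632, cos φ = 0.561270, sin λ = -0.074434, cos λ = 0.997226.
East component: ΔE = −sin λ·ΔX + cos λ·ΔY = −(-0.074434)(-343.9) + (0.997226)(165.7) = 139.64 m.
1° of latitude spans 3600 × 30.87 = 111132 m; at latitude φ, 1° of longitude spans that × cos φ = 62375.1 m, so Δλ = 139.64 / 62375.1 × 3600 = 8.060″.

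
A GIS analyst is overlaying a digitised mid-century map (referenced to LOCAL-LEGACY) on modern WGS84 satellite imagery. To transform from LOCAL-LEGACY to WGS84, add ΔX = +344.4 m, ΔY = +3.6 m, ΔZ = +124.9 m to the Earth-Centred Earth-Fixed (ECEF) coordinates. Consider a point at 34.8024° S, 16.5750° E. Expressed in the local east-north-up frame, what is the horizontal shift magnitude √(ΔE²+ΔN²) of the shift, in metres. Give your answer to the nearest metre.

307 m

At φ = -34.8024°, λ = 16.5750°: sin φ = -0.570748, cos φ = 0.821125, sin λ = 0.285270, cos λ = 0.958447.
ΔE = −sin λ·ΔX + cos λ·ΔY = −(0.285270)·(344.4) + (0.958447)·(3.6) = -94.80 m.
ΔN = −sin φ cos λ·ΔX − sin φ sin λ·ΔY + cos φ·ΔZ = −(-0.570748)(0.958447)(344.4) − (-0.570748)(0.285270)(3.6) + (0.821125)(124.9) = 291.54 m.
Horizontal magnitude = √(ΔE² + ΔN²) = √((-94.80)² + 291.54²) = 306.57 m.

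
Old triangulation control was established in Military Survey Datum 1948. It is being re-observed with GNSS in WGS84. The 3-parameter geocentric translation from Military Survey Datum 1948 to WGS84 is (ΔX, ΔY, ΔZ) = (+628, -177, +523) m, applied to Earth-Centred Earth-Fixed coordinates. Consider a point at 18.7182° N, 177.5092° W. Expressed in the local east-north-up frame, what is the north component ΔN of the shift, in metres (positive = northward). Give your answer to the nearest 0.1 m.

The local north axis is (−sin φ cos λ, −sin φ sin λ, cos φ), giving ΔN = 201.343 − 2.469 + 495.338 = 694.21 m.

ΔN = 694.2 m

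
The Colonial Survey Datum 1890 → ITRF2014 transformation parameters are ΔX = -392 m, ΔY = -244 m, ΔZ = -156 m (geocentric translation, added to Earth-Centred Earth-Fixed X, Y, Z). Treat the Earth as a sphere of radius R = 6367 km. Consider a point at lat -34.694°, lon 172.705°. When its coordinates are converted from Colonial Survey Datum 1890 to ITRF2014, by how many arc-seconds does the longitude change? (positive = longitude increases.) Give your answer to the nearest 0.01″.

sin φ = -0.569193, cos φ = 0.822204, sin λ = 0.126978, cos λ = -0.991906.
East component: ΔE = −sin λ·ΔX + cos λ·ΔY = −(0.126978)(-392) + (-0.991906)(-244) = 291.80 m.
1° of latitude spans πR/180 = 111125 m; at latitude φ, 1° of longitude spans that × cos φ = 91367.5 m, so Δλ = 291.80 / 91367.5 × 3600 = 11.497″.

Δλ = 11.50″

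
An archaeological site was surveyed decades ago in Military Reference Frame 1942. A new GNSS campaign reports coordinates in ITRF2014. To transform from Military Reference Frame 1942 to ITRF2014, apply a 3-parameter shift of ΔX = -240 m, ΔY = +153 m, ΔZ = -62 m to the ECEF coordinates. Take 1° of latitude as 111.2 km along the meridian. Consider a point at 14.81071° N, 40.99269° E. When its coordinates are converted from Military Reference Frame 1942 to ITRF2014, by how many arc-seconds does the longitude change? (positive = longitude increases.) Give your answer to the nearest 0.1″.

Δλ = 9.1″

sin φ = 0.255626, cos φ = 0.966776, sin λ = 0.655963, cos λ = 0.754793.
East component: ΔE = −sin λ·ΔX + cos λ·ΔY = −(0.655963)(-240) + (0.754793)(153) = 272.91 m.
1° of latitude spans 111200 m; at latitude φ, 1° of longitude spans that × cos φ = 107505.4 m, so Δλ = 272.91 / 107505.4 × 3600 = 9.139″.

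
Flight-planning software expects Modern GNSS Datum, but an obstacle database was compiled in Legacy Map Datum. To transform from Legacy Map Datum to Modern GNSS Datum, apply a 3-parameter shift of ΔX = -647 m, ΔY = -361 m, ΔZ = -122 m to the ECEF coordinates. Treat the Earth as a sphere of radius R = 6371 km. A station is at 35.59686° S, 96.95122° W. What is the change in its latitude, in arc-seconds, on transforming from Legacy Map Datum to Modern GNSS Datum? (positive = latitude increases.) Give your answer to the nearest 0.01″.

sin φ = -0.582078, cos φ = 0.813133, sin λ = -0.992650, cos λ = -0.121024.
North component: ΔN = −sin φ cos λ·ΔX − sin φ sin λ·ΔY + cos φ·ΔZ = −(-0.582078)(-0.121024)(-647) − (-0.582078)(-0.992650)(-361) + (0.813133)(-122) = 154.96 m.
1° of latitude spans πR/180 = 111195 m, so Δφ = 154.96 / 111195 × 3600 = 5.017″.

Δφ = 5.02″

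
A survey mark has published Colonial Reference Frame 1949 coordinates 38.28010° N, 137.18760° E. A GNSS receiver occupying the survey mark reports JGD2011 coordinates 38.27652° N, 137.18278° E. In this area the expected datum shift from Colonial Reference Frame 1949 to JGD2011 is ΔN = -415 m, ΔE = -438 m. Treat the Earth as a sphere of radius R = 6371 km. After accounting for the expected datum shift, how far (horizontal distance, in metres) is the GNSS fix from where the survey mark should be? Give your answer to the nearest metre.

24 m

Observed coordinate differences: Δφ = -0.00358°, Δλ = -0.00482°.
Converting to metres (1° lat = 111195 m, cos φ = 0.784992): observed ΔN = -398.1 m, observed ΔE = -420.7 m.
Subtracting the expected shift leaves a residual of -398.1 − (-415) = 16.9 m north and -420.7 − (-438) = 17.3 m east.
Residual distance = √(16.9² + 17.3²) = 24.2 m.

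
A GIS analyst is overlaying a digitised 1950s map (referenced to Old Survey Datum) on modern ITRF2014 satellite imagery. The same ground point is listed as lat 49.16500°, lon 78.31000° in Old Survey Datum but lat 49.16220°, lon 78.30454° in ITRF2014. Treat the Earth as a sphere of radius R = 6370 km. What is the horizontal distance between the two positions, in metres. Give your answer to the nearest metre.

504 m

Δφ = 49.16220° − 49.16500° = -0.00280°; Δλ = 78.30454° − 78.31000° = -0.00546°.
1° along a meridian = πR/180 = 111177 m.
ΔN = Δφ × 111177 = -311.3 m; ΔE = Δλ × 111177 × cos(49.16500°) = -0.00546 × 111177 × 0.653883 = -396.9 m.
Distance = √(ΔE² + ΔN²) = √((-396.9)² + (-311.3)²) = 504.4 m.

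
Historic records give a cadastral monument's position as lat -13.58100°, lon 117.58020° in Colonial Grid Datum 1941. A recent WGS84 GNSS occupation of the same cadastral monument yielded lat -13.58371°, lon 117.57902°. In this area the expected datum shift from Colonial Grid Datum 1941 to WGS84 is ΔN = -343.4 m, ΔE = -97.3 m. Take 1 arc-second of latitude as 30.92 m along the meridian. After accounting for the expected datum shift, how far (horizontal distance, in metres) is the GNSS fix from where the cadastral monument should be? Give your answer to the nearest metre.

52 m

Observed coordinate differences: Δφ = -0.00271°, Δλ = -0.00118°.
Converting to metres (1° lat = 111312 m, cos φ = 0.972039): observed ΔN = -301.7 m, observed ΔE = -127.7 m.
Subtracting the expected shift leaves a residual of -301.7 − (-343.4) = 41.7 m north and -127.7 − (-97.3) = -30.4 m east.
Residual distance = √(41.7² + (-30.4)²) = 51.6 m.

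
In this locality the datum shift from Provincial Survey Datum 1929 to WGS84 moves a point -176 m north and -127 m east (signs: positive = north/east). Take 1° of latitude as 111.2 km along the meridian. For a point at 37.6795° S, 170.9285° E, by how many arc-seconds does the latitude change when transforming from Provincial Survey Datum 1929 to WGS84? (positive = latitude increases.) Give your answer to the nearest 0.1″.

Δφ = -5.7″

1° of latitude = 111.2 km, so Δφ = -176.0 / 111200 = -0.0015827° = -5.698″.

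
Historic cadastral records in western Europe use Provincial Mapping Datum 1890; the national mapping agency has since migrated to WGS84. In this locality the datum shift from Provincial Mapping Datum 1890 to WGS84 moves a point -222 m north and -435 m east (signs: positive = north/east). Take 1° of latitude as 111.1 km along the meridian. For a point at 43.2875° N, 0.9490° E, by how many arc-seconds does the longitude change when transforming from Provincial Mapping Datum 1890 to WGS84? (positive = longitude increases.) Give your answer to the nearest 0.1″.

Δλ = -19.4″

At latitude 43.2875°, cos φ = 0.727922.
1° of longitude at this latitude = 111.1 × cos φ = 80.87 km, so Δλ = -435.0 / 80872.2 = -0.0053789° = -19.364″.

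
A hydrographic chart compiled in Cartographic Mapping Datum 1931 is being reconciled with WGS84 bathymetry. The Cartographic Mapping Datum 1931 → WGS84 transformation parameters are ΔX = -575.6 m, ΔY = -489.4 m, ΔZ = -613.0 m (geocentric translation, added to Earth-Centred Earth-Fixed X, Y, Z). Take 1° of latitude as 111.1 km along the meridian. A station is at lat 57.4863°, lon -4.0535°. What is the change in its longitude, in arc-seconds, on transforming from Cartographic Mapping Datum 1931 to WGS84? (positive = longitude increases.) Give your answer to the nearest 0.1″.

sin φ = 0.843263, cos φ = 0.537501, sin λ = -0.070688, cos λ = 0.997498.
East component: ΔE = −sin λ·ΔX + cos λ·ΔY = −(-0.070688)(-575.6) + (0.997498)(-489.4) = -528.86 m.
1° of latitude spans 111100 m; at latitude φ, 1° of longitude spans that × cos φ = 59716.4 m, so Δλ = -528.86 / 59716.4 × 3600 = -31.883″.

Δλ = -31.9″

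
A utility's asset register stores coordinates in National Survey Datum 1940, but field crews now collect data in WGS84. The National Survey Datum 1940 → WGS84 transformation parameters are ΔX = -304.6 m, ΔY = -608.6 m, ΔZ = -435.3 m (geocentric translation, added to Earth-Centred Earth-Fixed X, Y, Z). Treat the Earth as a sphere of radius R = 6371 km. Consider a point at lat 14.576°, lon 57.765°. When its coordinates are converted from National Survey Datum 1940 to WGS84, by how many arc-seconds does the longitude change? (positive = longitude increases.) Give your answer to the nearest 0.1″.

Δλ = -2.2″

sin φ = 0.251664, cos φ = 0.967815, sin λ = 0.845867, cos λ = 0.533393.
East component: ΔE = −sin λ·ΔX + cos λ·ΔY = −(0.845867)(-304.6) + (0.533393)(-608.6) = -66.97 m.
1° of latitude spans πR/180 = 111195 m; at latitude φ, 1° of longitude spans that × cos φ = 107616.1 m, so Δλ = -66.97 / 107616.1 × 3600 = -2.240″.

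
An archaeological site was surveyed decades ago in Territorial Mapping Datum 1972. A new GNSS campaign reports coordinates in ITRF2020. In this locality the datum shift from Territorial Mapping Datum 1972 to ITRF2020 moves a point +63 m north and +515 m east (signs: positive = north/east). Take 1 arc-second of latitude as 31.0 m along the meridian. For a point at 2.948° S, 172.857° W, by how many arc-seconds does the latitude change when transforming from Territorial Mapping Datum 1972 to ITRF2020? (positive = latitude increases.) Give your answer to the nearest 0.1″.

1″ of latitude = 31.00 m, so Δφ = 63.0 / 31.00 = 2.032″.

Δφ = 2.0″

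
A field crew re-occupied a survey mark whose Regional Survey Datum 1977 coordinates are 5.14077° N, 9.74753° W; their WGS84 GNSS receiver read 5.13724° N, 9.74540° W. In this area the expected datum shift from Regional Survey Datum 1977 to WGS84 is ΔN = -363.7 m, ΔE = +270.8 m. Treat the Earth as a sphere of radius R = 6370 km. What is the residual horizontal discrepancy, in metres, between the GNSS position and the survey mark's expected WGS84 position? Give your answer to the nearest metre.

Observed coordinate differences: Δφ = -0.00353°, Δλ = +0.00213°.
Converting to metres (1° lat = 111177 m, cos φ = 0.995978): observed ΔN = -392.5 m, observed ΔE = 235.9 m.
Subtracting the expected shift leaves a residual of -392.5 − (-363.7) = -28.8 m north and 235.9 − (270.8) = -34.9 m east.
Residual distance = √((-28.8)² + (-34.9)²) = 45.3 m.

45 m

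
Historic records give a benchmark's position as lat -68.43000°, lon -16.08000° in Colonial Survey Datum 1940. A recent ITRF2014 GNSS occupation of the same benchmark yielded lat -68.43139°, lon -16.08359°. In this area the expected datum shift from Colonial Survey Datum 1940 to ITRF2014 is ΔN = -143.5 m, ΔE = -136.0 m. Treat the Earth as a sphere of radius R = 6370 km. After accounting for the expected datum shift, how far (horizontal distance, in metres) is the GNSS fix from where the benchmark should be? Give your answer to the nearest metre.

Observed coordinate differences: Δφ = -0.00139°, Δλ = -0.00359°.
Converting to metres (1° lat = 111177 m, cos φ = 0.367638): observed ΔN = -154.5 m, observed ΔE = -146.7 m.
Subtracting the expected shift leaves a residual of -154.5 − (-143.5) = -11.0 m north and -146.7 − (-136.0) = -10.7 m east.
Residual distance = √((-11.0)² + (-10.7)²) = 15.4 m.

15 m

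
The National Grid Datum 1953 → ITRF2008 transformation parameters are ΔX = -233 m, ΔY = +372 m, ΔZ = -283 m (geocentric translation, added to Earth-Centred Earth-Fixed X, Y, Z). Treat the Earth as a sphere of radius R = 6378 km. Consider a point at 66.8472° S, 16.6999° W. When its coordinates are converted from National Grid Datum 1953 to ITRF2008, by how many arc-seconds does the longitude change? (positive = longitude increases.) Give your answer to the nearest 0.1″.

Δλ = 23.8″

sin φ = -0.919460, cos φ = 0.393185, sin λ = -0.287359, cos λ = 0.957823.
East component: ΔE = −sin λ·ΔX + cos λ·ΔY = −(-0.287359)(-233) + (0.957823)(372) = 289.36 m.
1° of latitude spans πR/180 = 111317 m; at latitude φ, 1° of longitude spans that × cos φ = 43768.2 m, so Δλ = 289.36 / 43768.2 × 3600 = 23.800″.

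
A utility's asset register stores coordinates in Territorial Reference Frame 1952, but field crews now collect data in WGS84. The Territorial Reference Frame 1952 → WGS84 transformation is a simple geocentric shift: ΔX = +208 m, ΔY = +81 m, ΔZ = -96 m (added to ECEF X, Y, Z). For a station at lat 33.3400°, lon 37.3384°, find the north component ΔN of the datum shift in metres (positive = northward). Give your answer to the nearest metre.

ΔN = -198 m

At φ = 33.3400°, λ = 37.3384°: sin φ = 0.549606, cos φ = 0.835424, sin λ = 0.606521, cos λ = 0.795067.
ΔN = −sin φ cos λ·ΔX − sin φ sin λ·ΔY + cos φ·ΔZ = −(0.549606)(0.795067)(208) − (0.549606)(0.606521)(81) + (0.835424)(-96) = -198.09 m.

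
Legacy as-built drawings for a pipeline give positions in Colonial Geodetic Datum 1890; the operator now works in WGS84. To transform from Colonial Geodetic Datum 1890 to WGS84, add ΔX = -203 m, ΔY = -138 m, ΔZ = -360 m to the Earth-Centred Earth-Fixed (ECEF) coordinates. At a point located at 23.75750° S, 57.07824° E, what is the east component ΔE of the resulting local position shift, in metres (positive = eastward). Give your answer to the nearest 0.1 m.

The local east axis at (φ, λ) is (−sin λ, cos λ, 0), so ΔE = −sin(57.07824°)·(-203) + cos(57.07824°)·(-138) = 95.40 m.

ΔE = 95.4 m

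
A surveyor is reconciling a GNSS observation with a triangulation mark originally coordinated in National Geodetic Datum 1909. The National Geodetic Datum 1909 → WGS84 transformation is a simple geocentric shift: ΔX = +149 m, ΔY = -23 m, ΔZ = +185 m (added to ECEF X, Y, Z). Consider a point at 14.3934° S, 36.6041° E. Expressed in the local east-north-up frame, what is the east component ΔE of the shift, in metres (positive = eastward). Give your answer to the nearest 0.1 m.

ΔE = -107.3 m

At φ = -14.3934°, λ = 36.6041°: sin φ = -0.248578, cos φ = 0.968612, sin λ = 0.596282, cos λ = 0.802775.
ΔE = −sin λ·ΔX + cos λ·ΔY = −(0.596282)·(149) + (0.802775)·(-23) = -107.31 m.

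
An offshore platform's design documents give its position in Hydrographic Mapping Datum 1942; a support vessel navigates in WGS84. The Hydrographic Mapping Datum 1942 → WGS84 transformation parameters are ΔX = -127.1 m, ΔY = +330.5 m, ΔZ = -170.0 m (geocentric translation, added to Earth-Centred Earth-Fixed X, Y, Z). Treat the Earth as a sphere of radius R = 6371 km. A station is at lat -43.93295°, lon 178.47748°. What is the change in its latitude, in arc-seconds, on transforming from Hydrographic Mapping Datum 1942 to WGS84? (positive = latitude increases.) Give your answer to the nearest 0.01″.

sin φ = -0.693816, cos φ = 0.720152, sin λ = 0.026570, cos λ = -0.999647.
North component: ΔN = −sin φ cos λ·ΔX − sin φ sin λ·ΔY + cos φ·ΔZ = −(-0.693816)(-0.999647)(-127.1) − (-0.693816)(0.026570)(330.5) + (0.720152)(-170.0) = -28.18 m.
1° of latitude spans πR/180 = 111195 m, so Δφ = -28.18 / 111195 × 3600 = -0.912″.

Δφ = -0.91″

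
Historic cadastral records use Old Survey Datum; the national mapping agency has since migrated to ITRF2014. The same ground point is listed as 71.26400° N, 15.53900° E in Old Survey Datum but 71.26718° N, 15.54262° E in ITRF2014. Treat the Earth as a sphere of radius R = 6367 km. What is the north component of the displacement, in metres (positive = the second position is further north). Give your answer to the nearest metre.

Δφ = 71.26718° − 71.26400° = +0.00318°; Δλ = 15.54262° − 15.53900° = +0.00362°.
1° along a meridian = πR/180 = 111125 m.
ΔN = Δφ × 111125 = 353.4 m; ΔE = Δλ × 111125 × cos(71.26400°) = +0.00362 × 111125 × 0.321208 = 129.2 m.

ΔN = 353 m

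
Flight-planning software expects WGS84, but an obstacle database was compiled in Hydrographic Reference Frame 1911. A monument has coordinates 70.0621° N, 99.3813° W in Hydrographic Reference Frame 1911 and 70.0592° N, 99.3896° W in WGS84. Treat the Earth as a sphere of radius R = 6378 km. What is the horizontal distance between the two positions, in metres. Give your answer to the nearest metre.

Δφ = 70.0592° − 70.0621° = -0.0029°; Δλ = -99.3896° − -99.3813° = -0.0083°.
1° along a meridian = πR/180 = 111317 m.
ΔN = Δφ × 111317 = -322.8 m; ΔE = Δλ × 111317 × cos(70.0621°) = -0.0083 × 111317 × 0.341001 = -315.1 m.
Distance = √(ΔE² + ΔN²) = √((-315.1)² + (-322.8)²) = 451.1 m.

451 m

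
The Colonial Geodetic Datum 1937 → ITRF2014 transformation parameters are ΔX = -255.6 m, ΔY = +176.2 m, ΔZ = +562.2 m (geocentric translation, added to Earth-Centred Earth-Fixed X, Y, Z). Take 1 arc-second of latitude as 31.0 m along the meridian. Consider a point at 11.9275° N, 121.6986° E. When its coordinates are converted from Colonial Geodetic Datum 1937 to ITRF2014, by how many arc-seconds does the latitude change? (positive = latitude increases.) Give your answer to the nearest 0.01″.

sin φ = 0.206674, cos φ = 0.978410, sin λ = 0.850824, cos λ = -0.525451.
North component: ΔN = −sin φ cos λ·ΔX − sin φ sin λ·ΔY + cos φ·ΔZ = −(0.206674)(-0.525451)(-255.6) − (0.206674)(0.850824)(176.2) + (0.978410)(562.2) = 491.32 m.
1° of latitude spans 3600 × 31.00 = 111600 m, so Δφ = 491.32 / 111600 × 3600 = 15.849″.

Δφ = 15.85″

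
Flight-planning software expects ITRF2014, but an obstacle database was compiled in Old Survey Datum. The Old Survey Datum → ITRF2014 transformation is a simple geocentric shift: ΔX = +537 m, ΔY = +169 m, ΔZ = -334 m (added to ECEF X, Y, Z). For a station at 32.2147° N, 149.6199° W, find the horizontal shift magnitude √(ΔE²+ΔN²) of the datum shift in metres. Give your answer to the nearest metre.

126 m

The local east axis at (φ, λ) is (−sin λ, cos λ, 0), so ΔE = −sin(-149.6199°)·537 + cos(-149.6199°)·169 = 125.78 m.
The local north axis is (−sin φ cos λ, −sin φ sin λ, cos φ), giving ΔN = 246.963 + 45.563 − 282.583 = 9.94 m.
Horizontal magnitude = √(ΔE² + ΔN²) = √(125.78² + 9.94²) = 126.18 m.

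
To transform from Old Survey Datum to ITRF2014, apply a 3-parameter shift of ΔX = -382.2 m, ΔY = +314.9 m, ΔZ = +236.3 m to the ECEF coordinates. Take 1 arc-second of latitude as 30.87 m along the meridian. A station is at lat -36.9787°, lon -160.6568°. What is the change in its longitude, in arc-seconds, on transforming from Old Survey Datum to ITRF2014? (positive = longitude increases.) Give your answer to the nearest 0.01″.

Δλ = -17.18″

sin φ = -0.601518, cos φ = 0.798859, sin λ = -0.331226, cos λ = -0.943551.
East component: ΔE = −sin λ·ΔX + cos λ·ΔY = −(-0.331226)(-382.2) + (-0.943551)(314.9) = -423.72 m.
1° of latitude spans 3600 × 30.87 = 111132 m; at latitude φ, 1° of longitude spans that × cos φ = 88778.8 m, so Δλ = -423.72 / 88778.8 × 3600 = -17.182″.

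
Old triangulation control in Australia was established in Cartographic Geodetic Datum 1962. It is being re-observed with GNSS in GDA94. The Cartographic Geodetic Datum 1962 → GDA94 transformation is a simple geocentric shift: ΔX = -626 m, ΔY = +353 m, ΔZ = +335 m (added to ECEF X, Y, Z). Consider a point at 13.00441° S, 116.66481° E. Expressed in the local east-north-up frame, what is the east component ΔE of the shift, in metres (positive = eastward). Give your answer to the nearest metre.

ΔE = 401 m

At φ = -13.00441°, λ = 116.66481°: sin φ = -0.225026, cos φ = 0.974353, sin λ = 0.893647, cos λ = -0.448770.
ΔE = −sin λ·ΔX + cos λ·ΔY = −(0.893647)·(-626) + (-0.448770)·(353) = 401.01 m.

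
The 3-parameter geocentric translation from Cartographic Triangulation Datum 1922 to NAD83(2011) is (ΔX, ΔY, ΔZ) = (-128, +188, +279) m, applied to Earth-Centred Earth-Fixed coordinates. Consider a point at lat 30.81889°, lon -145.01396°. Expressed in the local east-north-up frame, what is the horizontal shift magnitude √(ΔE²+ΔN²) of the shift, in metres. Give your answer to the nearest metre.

At φ = 30.81889°, λ = -145.01396°: sin φ = 0.512326, cos φ = 0.858791, sin λ = -0.573377, cos λ = -0.819292.
ΔE = −sin λ·ΔX + cos λ·ΔY = −(-0.573377)·(-128) + (-0.819292)·(188) = -227.42 m.
ΔN = −sin φ cos λ·ΔX − sin φ sin λ·ΔY + cos φ·ΔZ = −(0.512326)(-0.819292)(-128) − (0.512326)(-0.573377)(188) + (0.858791)(279) = 241.10 m.
Horizontal magnitude = √(ΔE² + ΔN²) = √((-227.42)² + 241.10²) = 331.44 m.

331 m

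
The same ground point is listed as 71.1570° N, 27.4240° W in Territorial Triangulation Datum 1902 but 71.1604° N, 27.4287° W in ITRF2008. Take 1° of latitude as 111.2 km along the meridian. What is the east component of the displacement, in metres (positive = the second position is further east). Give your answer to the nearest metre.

ΔE = -169 m

Δφ = 71.1604° − 71.1570° = +0.0034°; Δλ = -27.4287° − -27.4240° = -0.0047°.
ΔN = Δφ × 111200 = 378.1 m; ΔE = Δλ × 111200 × cos(71.1570°) = -0.0047 × 111200 × 0.322976 = -168.8 m.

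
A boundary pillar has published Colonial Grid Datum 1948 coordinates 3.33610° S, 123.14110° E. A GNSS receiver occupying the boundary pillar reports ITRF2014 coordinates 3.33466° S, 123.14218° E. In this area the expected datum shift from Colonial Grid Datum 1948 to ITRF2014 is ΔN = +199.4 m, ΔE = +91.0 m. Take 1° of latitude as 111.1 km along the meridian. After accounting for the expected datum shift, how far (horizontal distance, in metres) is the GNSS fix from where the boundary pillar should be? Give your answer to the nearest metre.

49 m

Observed coordinate differences: Δφ = +0.00144°, Δλ = +0.00108°.
Converting to metres (1° lat = 111100 m, cos φ = 0.998305): observed ΔN = 160.0 m, observed ΔE = 119.8 m.
Subtracting the expected shift leaves a residual of 160.0 − (199.4) = -39.4 m north and 119.8 − (91.0) = 28.8 m east.
Residual distance = √((-39.4)² + 28.8²) = 48.8 m.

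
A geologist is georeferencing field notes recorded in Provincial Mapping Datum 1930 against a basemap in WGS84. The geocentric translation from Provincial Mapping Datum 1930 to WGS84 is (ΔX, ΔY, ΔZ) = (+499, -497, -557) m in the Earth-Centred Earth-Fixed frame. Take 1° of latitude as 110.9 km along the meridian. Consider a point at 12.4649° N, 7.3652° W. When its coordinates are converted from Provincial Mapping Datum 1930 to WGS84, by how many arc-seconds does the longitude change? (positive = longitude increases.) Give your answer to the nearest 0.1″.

sin φ = 0.215841, cos φ = 0.976428, sin λ = -0.128193, cos λ = 0.991749.
East component: ΔE = −sin λ·ΔX + cos λ·ΔY = −(-0.128193)(499) + (0.991749)(-497) = -428.93 m.
1° of latitude spans 110900 m; at latitude φ, 1° of longitude spans that × cos φ = 108285.9 m, so Δλ = -428.93 / 108285.9 × 3600 = -14.260″.

Δλ = -14.3″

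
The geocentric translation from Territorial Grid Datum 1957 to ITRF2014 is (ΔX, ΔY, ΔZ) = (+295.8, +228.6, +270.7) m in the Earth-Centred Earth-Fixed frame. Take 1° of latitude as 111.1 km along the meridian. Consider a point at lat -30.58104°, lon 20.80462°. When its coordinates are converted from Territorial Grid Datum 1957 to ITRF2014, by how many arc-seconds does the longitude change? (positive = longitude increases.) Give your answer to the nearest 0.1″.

Δλ = 4.1″

sin φ = -0.508757, cos φ = 0.860910, sin λ = 0.355182, cos λ = 0.934797.
East component: ΔE = −sin λ·ΔX + cos λ·ΔY = −(0.355182)(295.8) + (0.934797)(228.6) = 108.63 m.
1° of latitude spans 111100 m; at latitude φ, 1° of longitude spans that × cos φ = 95647.1 m, so Δλ = 108.63 / 95647.1 × 3600 = 4.089″.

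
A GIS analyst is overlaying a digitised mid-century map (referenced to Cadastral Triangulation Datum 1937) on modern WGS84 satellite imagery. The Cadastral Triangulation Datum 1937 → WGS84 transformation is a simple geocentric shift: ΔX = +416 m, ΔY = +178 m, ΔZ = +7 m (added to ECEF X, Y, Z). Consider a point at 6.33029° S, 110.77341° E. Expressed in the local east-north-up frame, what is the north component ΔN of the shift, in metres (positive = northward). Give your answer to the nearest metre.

ΔN = 9 m

The local north axis is (−sin φ cos λ, −sin φ sin λ, cos φ), giving ΔN = -16.268 + 18.350 + 6.957 = 9.04 m.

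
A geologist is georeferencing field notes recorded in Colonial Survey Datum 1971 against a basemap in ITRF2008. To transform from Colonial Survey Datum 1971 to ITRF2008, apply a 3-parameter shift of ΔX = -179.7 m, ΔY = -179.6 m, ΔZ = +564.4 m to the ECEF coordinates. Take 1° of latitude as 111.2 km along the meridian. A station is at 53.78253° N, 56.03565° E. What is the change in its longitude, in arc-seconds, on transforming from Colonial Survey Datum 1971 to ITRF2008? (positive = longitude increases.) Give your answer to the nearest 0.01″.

Δλ = 2.67″

sin φ = 0.806780, cos φ = 0.590852, sin λ = 0.829385, cos λ = 0.558677.
East component: ΔE = −sin λ·ΔX + cos λ·ΔY = −(0.829385)(-179.7) + (0.558677)(-179.6) = 48.70 m.
1° of latitude spans 111200 m; at latitude φ, 1° of longitude spans that × cos φ = 65702.7 m, so Δλ = 48.70 / 65702.7 × 3600 = 2.669″.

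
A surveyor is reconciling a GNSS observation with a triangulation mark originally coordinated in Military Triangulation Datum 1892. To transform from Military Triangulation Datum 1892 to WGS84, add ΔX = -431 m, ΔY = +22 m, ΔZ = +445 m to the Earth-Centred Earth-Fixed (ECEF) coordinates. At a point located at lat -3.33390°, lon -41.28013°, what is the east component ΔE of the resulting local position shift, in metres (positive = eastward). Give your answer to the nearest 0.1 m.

At φ = -3.33390°, λ = -41.28013°: sin φ = -0.058155, cos φ = 0.998308, sin λ = -0.659741, cos λ = 0.751493.
ΔE = −sin λ·ΔX + cos λ·ΔY = −(-0.659741)·(-431) + (0.751493)·(22) = -267.82 m.

ΔE = -267.8 m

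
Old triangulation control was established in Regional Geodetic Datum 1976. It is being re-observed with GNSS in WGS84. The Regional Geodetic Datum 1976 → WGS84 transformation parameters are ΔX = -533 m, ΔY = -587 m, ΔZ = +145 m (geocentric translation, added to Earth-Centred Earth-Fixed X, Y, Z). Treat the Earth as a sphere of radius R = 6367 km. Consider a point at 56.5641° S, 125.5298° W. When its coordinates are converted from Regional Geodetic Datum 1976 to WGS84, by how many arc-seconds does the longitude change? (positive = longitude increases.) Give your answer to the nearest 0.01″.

Δλ = -5.45″

sin φ = -0.834503, cos φ = 0.551004, sin λ = -0.813813, cos λ = -0.581126.
East component: ΔE = −sin λ·ΔX + cos λ·ΔY = −(-0.813813)(-533) + (-0.581126)(-587) = -92.64 m.
1° of latitude spans πR/180 = 111125 m; at latitude φ, 1° of longitude spans that × cos φ = 61230.4 m, so Δλ = -92.64 / 61230.4 × 3600 = -5.447″.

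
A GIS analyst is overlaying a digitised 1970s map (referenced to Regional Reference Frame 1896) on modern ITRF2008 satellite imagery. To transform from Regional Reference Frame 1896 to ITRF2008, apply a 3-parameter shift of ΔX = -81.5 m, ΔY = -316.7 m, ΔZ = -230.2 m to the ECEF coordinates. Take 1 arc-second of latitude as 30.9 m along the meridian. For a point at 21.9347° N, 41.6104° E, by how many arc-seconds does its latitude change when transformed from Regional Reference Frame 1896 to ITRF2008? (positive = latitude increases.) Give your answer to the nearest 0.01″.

sin φ = 0.373550, cos φ = 0.927610, sin λ = 0.664062, cos λ = 0.747678.
North component: ΔN = −sin φ cos λ·ΔX − sin φ sin λ·ΔY + cos φ·ΔZ = −(0.373550)(0.747678)(-81.5) − (0.373550)(0.664062)(-316.7) + (0.927610)(-230.2) = -112.21 m.
1° of latitude spans 3600 × 30.90 = 111240 m, so Δφ = -112.21 / 111240 × 3600 = -3.631″.

Δφ = -3.63″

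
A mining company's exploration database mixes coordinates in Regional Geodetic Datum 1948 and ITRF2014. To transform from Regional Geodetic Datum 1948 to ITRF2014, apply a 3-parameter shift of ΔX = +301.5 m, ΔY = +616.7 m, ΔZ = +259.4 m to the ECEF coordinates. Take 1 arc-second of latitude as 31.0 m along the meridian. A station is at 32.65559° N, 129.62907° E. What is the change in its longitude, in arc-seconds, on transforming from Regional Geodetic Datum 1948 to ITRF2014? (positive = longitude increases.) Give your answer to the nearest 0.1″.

sin φ = 0.539588, cos φ = 0.841929, sin λ = 0.770190, cos λ = -0.637815.
East component: ΔE = −sin λ·ΔX + cos λ·ΔY = −(0.770190)(301.5) + (-0.637815)(616.7) = -625.55 m.
1° of latitude spans 3600 × 31.00 = 111600 m; at latitude φ, 1° of longitude spans that × cos φ = 93959.3 m, so Δλ = -625.55 / 93959.3 × 3600 = -23.968″.

Δλ = -24.0″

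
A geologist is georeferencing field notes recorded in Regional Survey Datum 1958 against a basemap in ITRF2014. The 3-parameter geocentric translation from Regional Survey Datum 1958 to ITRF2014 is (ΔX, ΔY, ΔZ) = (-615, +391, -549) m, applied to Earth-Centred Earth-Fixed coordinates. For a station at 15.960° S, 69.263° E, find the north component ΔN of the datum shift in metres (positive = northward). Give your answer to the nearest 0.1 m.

ΔN = -487.2 m

The local north axis is (−sin φ cos λ, −sin φ sin λ, cos φ), giving ΔN = -59.876 + 100.547 − 527.838 = -487.17 m.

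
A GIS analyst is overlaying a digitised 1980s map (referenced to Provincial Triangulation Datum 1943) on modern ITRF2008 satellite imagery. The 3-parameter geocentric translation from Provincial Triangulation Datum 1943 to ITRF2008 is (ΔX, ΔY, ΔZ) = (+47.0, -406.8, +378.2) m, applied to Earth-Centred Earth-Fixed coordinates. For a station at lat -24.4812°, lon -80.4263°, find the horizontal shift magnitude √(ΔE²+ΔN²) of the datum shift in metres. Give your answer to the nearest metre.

At φ = -24.4812°, λ = -80.4263°: sin φ = -0.414395, cos φ = 0.910097, sin λ = -0.986072, cos λ = 0.166316.
ΔE = −sin λ·ΔX + cos λ·ΔY = −(-0.986072)·(47.0) + (0.166316)·(-406.8) = -21.31 m.
ΔN = −sin φ cos λ·ΔX − sin φ sin λ·ΔY + cos φ·ΔZ = −(-0.414395)(0.166316)(47.0) − (-0.414395)(-0.986072)(-406.8) + (0.910097)(378.2) = 513.67 m.
Horizontal magnitude = √(ΔE² + ΔN²) = √((-21.31)² + 513.67²) = 514.11 m.

514 m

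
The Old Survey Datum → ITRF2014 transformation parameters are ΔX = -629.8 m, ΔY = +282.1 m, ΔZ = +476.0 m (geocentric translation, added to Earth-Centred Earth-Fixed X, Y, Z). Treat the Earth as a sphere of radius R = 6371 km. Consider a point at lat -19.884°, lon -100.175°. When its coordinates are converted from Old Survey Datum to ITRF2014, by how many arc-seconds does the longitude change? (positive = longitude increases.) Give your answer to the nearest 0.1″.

Δλ = -23.1″

sin φ = -0.340117, cos φ = 0.940383, sin λ = -0.984273, cos λ = -0.176655.
East component: ΔE = −sin λ·ΔX + cos λ·ΔY = −(-0.984273)(-629.8) + (-0.176655)(282.1) = -669.73 m.
1° of latitude spans πR/180 = 111195 m; at latitude φ, 1° of longitude spans that × cos φ = 104565.8 m, so Δλ = -669.73 / 104565.8 × 3600 = -23.057″.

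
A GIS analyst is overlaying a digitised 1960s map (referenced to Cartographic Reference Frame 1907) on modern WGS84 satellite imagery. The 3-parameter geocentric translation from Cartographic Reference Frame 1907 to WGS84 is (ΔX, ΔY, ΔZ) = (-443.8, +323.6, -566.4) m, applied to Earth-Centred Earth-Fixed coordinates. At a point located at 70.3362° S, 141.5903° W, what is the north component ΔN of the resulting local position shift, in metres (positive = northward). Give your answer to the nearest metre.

At φ = -70.3362°, λ = -141.5903°: sin φ = -0.941683, cos φ = 0.336500, sin λ = -0.621280, cos λ = -0.783588.
ΔN = −sin φ cos λ·ΔX − sin φ sin λ·ΔY + cos φ·ΔZ = −(-0.941683)(-0.783588)(-443.8) − (-0.941683)(-0.621280)(323.6) + (0.336500)(-566.4) = -52.44 m.

ΔN = -52 m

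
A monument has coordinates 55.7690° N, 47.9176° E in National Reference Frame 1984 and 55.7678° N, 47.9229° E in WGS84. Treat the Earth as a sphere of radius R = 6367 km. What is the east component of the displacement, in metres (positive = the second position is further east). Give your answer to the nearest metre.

Δφ = 55.7678° − 55.7690° = -0.0012°; Δλ = 47.9229° − 47.9176° = +0.0053°.
1° along a meridian = πR/180 = 111125 m.
ΔN = Δφ × 111125 = -133.4 m; ΔE = Δλ × 111125 × cos(55.7690°) = +0.0053 × 111125 × 0.562531 = 331.3 m.

ΔE = 331 m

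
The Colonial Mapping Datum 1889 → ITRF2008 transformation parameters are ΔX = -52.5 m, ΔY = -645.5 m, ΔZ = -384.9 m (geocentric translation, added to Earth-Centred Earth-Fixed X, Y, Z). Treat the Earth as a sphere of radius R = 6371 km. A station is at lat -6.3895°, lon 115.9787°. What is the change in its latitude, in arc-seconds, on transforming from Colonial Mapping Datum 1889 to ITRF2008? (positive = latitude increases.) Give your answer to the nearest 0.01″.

sin φ = -0.111287, cos φ = 0.993788, sin λ = 0.898957, cos λ = -0.438037.
North component: ΔN = −sin φ cos λ·ΔX − sin φ sin λ·ΔY + cos φ·ΔZ = −(-0.111287)(-0.438037)(-52.5) − (-0.111287)(0.898957)(-645.5) + (0.993788)(-384.9) = -444.53 m.
1° of latitude spans πR/180 = 111195 m, so Δφ = -444.53 / 111195 × 3600 = -14.392″.

Δφ = -14.39″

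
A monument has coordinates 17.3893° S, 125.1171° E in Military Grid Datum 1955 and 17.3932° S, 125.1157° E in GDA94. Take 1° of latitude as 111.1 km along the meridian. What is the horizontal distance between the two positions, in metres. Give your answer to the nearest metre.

Δφ = -17.3932° − -17.3893° = -0.0039°; Δλ = 125.1157° − 125.1171° = -0.0014°.
ΔN = Δφ × 111100 = -433.3 m; ΔE = Δλ × 111100 × cos(-17.3893°) = -0.0014 × 111100 × 0.954296 = -148.4 m.
Distance = √(ΔE² + ΔN²) = √((-148.4)² + (-433.3)²) = 458.0 m.

458 m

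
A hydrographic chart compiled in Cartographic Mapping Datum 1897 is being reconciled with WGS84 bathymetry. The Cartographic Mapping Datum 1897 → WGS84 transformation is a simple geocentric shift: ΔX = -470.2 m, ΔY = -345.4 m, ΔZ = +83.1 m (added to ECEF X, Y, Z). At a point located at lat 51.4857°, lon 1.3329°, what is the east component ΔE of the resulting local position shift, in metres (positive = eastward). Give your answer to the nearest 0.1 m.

At φ = 51.4857°, λ = 1.3329°: sin φ = 0.782453, cos φ = 0.622710, sin λ = 0.023261, cos λ = 0.999729.
ΔE = −sin λ·ΔX + cos λ·ΔY = −(0.023261)·(-470.2) + (0.999729)·(-345.4) = -334.37 m.

ΔE = -334.4 m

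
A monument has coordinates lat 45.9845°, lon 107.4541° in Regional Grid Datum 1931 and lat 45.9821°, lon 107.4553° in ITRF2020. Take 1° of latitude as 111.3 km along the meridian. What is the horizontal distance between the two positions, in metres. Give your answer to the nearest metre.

283 m

Δφ = 45.9821° − 45.9845° = -0.0024°; Δλ = 107.4553° − 107.4541° = +0.0012°.
ΔN = Δφ × 111300 = -267.1 m; ΔE = Δλ × 111300 × cos(45.9845°) = +0.0012 × 111300 × 0.694853 = 92.8 m.
Distance = √(ΔE² + ΔN²) = √(92.8² + (-267.1)²) = 282.8 m.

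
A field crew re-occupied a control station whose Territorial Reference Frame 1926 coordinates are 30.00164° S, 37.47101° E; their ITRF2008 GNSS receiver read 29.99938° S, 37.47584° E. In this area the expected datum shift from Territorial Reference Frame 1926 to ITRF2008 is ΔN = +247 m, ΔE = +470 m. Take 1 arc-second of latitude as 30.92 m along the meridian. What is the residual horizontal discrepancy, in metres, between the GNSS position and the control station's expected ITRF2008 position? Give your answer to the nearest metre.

6 m

Observed coordinate differences: Δφ = +0.00226°, Δλ = +0.00483°.
Converting to metres (1° lat = 111312 m, cos φ = 0.866011): observed ΔN = 251.6 m, observed ΔE = 465.6 m.
Subtracting the expected shift leaves a residual of 251.6 − (247) = 4.6 m north and 465.6 − (470) = -4.4 m east.
Residual distance = √(4.6² + (-4.4)²) = 6.3 m.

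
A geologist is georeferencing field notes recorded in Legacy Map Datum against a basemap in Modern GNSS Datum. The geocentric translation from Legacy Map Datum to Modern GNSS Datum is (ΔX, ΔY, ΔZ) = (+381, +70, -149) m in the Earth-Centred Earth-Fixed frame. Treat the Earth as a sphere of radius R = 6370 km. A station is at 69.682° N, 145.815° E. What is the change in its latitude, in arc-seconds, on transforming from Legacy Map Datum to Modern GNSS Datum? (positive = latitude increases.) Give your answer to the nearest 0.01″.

Δφ = 6.70″

sin φ = 0.937780, cos φ = 0.347230, sin λ = 0.561867, cos λ = -0.827228.
North component: ΔN = −sin φ cos λ·ΔX − sin φ sin λ·ΔY + cos φ·ΔZ = −(0.937780)(-0.827228)(381) − (0.937780)(0.561867)(70) + (0.347230)(-149) = 206.94 m.
1° of latitude spans πR/180 = 111177 m, so Δφ = 206.94 / 111177 × 3600 = 6.701″.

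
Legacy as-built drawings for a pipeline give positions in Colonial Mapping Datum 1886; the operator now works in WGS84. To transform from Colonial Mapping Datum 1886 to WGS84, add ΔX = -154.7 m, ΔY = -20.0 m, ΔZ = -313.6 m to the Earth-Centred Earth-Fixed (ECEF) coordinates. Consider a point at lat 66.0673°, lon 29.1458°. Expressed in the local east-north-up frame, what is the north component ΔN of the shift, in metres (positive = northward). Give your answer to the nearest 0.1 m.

ΔN = 5.2 m

The local north axis is (−sin φ cos λ, −sin φ sin λ, cos φ), giving ΔN = 123.496 + 8.903 − 127.216 = 5.18 m.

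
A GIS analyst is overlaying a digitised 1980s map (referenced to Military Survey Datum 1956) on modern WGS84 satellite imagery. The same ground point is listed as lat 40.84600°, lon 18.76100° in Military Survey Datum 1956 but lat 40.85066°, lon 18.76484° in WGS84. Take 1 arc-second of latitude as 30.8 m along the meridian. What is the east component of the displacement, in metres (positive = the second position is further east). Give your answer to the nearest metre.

ΔE = 322 m

Δφ = 40.85066° − 40.84600° = +0.00466°; Δλ = 18.76484° − 18.76100° = +0.00384°.
1° of latitude = 3600 × 30.80 = 110880 m.
ΔN = Δφ × 110880 = 516.7 m; ΔE = Δλ × 110880 × cos(40.84600°) = +0.00384 × 110880 × 0.756470 = 322.1 m.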